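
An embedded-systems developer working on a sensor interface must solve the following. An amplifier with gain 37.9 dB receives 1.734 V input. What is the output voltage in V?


Output voltage from dB gain:
V_out = V_in * 10^(gain_dB / 20)
      = 1.734 * 10^(37.9 / 20)
      = 1.734 * 78.523563
      = 136.1599 V

136.1599 V


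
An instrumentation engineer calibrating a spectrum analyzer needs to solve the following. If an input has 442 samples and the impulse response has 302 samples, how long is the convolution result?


Linear convolution output length:
L = N + M - 1
  = 442 + 302 - 1
  = 743 samples

743


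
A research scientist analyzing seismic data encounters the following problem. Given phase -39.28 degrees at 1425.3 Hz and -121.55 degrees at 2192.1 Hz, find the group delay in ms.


Group delay from phase difference:
tau = -d(phi)/d(omega)
d(phi) = -82.27 deg = -1.435882 rad
d(omega) = 2*pi*(2192.1 - 1425.3) = 4817.9465 rad/s
tau = -(-1.435882) / 4817.9465
    = 0.298 ms

0.298 ms


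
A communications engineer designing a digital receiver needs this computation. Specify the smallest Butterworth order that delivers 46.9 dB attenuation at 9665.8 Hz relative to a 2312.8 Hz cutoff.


Butterworth filter order formula:
n = log10(10^(A/10) - 1) / (2 * log10(f_stop/f_pass))
10^(46.9/10) - 1 = 48976.8819
f_stop/f_pass = 9665.8 / 2312.8 = 4.1793
n = 3.7756 -> ceil = 4

4


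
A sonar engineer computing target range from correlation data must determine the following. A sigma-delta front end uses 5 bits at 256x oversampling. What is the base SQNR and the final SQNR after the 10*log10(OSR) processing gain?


Step 1 — baseline SQNR at Nyquist:
SQNR_base = 6.02*N + 1.76
          = 6.02*5 + 1.76
          = 31.86 dB

Step 2 — oversampling processing gain:
G = 10*log10(OSR) = 10*log10(256) = 24.08 dB

Step 3 — total:
SQNR_total = 31.86 + 24.08 = 55.94 dB

Base SQNR = 31.86 dB; oversampled SQNR = 55.94 dB


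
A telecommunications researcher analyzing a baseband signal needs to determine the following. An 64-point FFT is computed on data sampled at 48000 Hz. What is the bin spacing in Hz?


DFT frequency resolution:
df = fs / N
   = 48000 / 64
   = 750.0 Hz

750.0 Hz


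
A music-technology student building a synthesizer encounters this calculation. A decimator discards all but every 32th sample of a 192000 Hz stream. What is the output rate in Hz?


Decimation reduces the sample rate:
fs_out = fs_in / M
       = 192000 / 32
       = 6000.0 Hz

6000.0 Hz


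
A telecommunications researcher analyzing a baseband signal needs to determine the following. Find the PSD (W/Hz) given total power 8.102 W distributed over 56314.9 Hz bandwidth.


Power spectral density:
PSD = P / BW
    = 8.102 / 56314.9
    = 0.00014387 W/Hz

0.00014387 W/Hz


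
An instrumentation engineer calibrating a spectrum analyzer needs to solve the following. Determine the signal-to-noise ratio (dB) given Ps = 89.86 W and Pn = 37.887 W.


SNR in decibels:
SNR = 10 * log10(Ps / Pn)
    = 10 * log10(89.86 / 37.887)
    = 10 * log10(2.3718)
    = 10 * 0.3751
    = 3.75 dB

3.75 dB


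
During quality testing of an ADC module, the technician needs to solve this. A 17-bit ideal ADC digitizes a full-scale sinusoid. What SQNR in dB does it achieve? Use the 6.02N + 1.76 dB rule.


Theoretical SNR for a full-scale sinusoid:
SNR = 6.02 * N + 1.76
    = 6.02 * 17 + 1.76
    = 102.34 + 1.76
    = 104.1 dB

104.1 dB


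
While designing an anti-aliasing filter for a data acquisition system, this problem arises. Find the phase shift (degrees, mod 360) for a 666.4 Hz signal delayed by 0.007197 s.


Phase shift from frequency and time delay:
phi = 360 * f * t_delay
    = 360 * 666.4 * 0.007197
    = 1726.59 degrees
    mod 360 = 286.59 degrees

286.59 degrees


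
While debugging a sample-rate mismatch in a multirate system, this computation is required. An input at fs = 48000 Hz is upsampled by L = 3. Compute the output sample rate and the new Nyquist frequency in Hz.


Step 1 — output sample rate after interpolation by L:
fs_out = L * fs_in = 3 * 48000 = 144000 Hz

Step 2 — Nyquist frequency of the output stream:
f_Nyq = fs_out / 2 = 144000 / 2 = 72000.0 Hz

fs_out = 144000 Hz; f_Nyquist = 72000.0 Hz


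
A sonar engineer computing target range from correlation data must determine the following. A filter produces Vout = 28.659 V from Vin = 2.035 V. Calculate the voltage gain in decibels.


Voltage gain in dB:
G = 20 * log10(Vout / Vin)
  = 20 * log10(28.659 / 2.035)
  = 20 * log10(14.083047)
  = 20 * 1.148697
  = 22.97 dB

22.97 dB


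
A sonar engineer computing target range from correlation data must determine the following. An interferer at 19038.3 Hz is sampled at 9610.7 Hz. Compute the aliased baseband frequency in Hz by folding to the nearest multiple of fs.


Compute the nearest integer multiple of fs to the signal:
n = round(19038.3 / 9610.7) = 2
f_alias = |19038.3 - 2 * 9610.7|
        = |19038.3 - 19221.4|
        = 183.1 Hz

183.1


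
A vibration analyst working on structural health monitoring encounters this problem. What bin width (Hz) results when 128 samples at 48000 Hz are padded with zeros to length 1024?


Frequency resolution after zero-padding:
N_padded = 128 * 8 = 1024
df = fs / N_padded
   = 48000 / 1024
   = 46.875 Hz

46.875 Hz


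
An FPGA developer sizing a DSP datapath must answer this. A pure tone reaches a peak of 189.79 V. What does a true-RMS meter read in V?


RMS voltage for a sinusoidal waveform:
V_rms = V_peak / sqrt(2)
      = 189.79 / 1.414214
      = 134.202 V

134.202 V


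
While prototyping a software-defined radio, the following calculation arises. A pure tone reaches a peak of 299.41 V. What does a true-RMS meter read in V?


RMS voltage for a sinusoidal waveform:
V_rms = V_peak / sqrt(2)
      = 299.41 / 1.414214
      = 211.715 V

211.715 V


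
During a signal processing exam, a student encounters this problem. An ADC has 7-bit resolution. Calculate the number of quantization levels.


Number of quantization levels = 2^N
= 2^7
= 128

128


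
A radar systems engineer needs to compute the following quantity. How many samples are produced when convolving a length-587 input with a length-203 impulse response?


Linear convolution output length:
L = N + M - 1
  = 587 + 203 - 1
  = 789 samples

789


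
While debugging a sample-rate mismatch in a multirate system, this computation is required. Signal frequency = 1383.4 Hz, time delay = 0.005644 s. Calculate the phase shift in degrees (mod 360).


Phase shift from frequency and time delay:
phi = 360 * f * t_delay
    = 360 * 1383.4 * 0.005644
    = 2810.85 degrees
    mod 360 = 290.85 degrees

290.85 degrees


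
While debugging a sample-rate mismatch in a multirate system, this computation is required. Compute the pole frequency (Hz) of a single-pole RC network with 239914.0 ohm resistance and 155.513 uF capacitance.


Cutoff frequency of a first-order RC filter:
fc = 1 / (2 * pi * R * C)
C = 155.513 uF = 0.000155513 F
fc = 1 / (2 * pi * 239914.0 * 0.000155513)
   = 1 / 234.42404714039
   = 0.004266 Hz

0.004266 Hz


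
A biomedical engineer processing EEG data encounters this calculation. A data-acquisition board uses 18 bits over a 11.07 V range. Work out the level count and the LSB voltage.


Step 1 — number of quantization levels:
L = 2^N = 2^18 = 262144

Step 2 — LSB step size:
delta = Vfs / L
      = 11.07 / 262144
      = 4.223e-05 V

Levels = 262144; step size = 4.223e-05 V


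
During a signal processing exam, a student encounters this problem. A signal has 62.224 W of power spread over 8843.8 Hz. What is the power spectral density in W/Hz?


Power spectral density:
PSD = P / BW
    = 62.224 / 8843.8
    = 0.00703589 W/Hz

0.00703589 W/Hz


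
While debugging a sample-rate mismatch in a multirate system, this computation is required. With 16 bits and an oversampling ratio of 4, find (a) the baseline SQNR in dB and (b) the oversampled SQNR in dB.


Step 1 — baseline SQNR at Nyquist:
SQNR_base = 6.02*N + 1.76
          = 6.02*16 + 1.76
          = 98.08 dB

Step 2 — oversampling processing gain:
G = 10*log10(OSR) = 10*log10(4) = 6.02 dB

Step 3 — total:
SQNR_total = 98.08 + 6.02 = 104.1 dB

Base SQNR = 98.08 dB; oversampled SQNR = 104.1 dB


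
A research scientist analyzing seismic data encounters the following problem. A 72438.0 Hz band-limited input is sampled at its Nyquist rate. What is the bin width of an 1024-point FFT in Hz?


Step 1 — Nyquist sampling rate:
fs = 2 * fmax = 2 * 72438.0 = 144876.0 Hz

Step 2 — DFT bin spacing:
df = fs / N = 144876.0 / 1024 = 141.4805 Hz

141.4805 Hz


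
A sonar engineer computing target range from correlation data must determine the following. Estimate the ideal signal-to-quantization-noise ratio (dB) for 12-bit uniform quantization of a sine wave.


Theoretical SNR for a full-scale sinusoid:
SNR = 6.02 * N + 1.76
    = 6.02 * 12 + 1.76
    = 72.24 + 1.76
    = 74.0 dB

74.0 dB


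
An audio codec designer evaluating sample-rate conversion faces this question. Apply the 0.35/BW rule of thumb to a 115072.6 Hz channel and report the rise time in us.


Rise time from bandwidth relationship:
tr = 0.35 / BW
   = 0.35 / 115072.6
   = 3.041558112e-06 s
   = 3.0416 us

3.0416 us


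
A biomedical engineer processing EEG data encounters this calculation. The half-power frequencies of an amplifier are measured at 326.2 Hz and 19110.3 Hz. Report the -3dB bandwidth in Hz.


Bandwidth is the difference of -3dB frequencies:
BW = f_high - f_low
   = 19110.3 - 326.2
   = 18784.1 Hz

18784.1 Hz


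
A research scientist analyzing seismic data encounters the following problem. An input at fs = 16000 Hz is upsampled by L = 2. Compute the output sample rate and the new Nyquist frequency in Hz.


Step 1 — output sample rate after interpolation by L:
fs_out = L * fs_in = 2 * 16000 = 32000 Hz

Step 2 — Nyquist frequency of the output stream:
f_Nyq = fs_out / 2 = 32000 / 2 = 16000.0 Hz

fs_out = 32000 Hz; f_Nyquist = 16000.0 Hz


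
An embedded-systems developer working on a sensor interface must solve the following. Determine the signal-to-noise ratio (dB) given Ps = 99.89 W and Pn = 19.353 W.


SNR in decibels:
SNR = 10 * log10(Ps / Pn)
    = 10 * log10(99.89 / 19.353)
    = 10 * log10(5.1615)
    = 10 * 0.7128
    = 7.13 dB

7.13 dB


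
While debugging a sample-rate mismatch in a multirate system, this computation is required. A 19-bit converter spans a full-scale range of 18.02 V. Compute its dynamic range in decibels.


Dynamic range from full-scale to LSB:
V_min = V_max / 2^bits = 18.02 / 2^19
DR = 20 * log10(V_max / V_min)
   = 20 * log10(2^19)
   = 20 * 19 * log10(2)
   = 114.39 dB

114.39 dB


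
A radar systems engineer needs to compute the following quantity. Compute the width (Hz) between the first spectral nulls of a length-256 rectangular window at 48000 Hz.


Main lobe width for a rectangular window:
Width = 2 * fs / N
      = 2 * 48000 / 256
      = 96000 / 256
      = 375.0 Hz

375.0 Hz


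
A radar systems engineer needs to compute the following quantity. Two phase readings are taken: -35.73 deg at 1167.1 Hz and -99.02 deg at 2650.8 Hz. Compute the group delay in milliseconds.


Group delay from phase difference:
tau = -d(phi)/d(omega)
d(phi) = -63.29 deg = -1.104619 rad
d(omega) = 2*pi*(2650.8 - 1167.1) = 9322.362 rad/s
tau = -(-1.104619) / 9322.362
    = 0.1185 ms

0.1185 ms


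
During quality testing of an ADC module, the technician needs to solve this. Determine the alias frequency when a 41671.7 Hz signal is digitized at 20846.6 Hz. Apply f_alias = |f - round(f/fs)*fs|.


Compute the nearest integer multiple of fs to the signal:
n = round(41671.7 / 20846.6) = 2
f_alias = |41671.7 - 2 * 20846.6|
        = |41671.7 - 41693.2|
        = 21.5 Hz

21.5


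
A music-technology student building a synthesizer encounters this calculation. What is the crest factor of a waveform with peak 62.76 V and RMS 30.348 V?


Crest factor is the ratio of peak to RMS:
CF = V_peak / V_rms
   = 62.76 / 30.348
   = 2.068

2.068


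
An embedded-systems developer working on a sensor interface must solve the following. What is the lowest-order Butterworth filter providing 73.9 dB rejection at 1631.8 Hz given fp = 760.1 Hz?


Butterworth filter order formula:
n = log10(10^(A/10) - 1) / (2 * log10(f_stop/f_pass))
10^(73.9/10) - 1 = 24547088.1569
f_stop/f_pass = 1631.8 / 760.1 = 2.1468
n = 11.1364 -> ceil = 12

12


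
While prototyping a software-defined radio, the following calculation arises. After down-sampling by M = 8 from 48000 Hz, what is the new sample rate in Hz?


Decimation reduces the sample rate:
fs_out = fs_in / M
       = 48000 / 8
       = 6000.0 Hz

6000.0 Hz


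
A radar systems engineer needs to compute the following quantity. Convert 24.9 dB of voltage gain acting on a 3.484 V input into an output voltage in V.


Output voltage from dB gain:
V_out = V_in * 10^(gain_dB / 20)
      = 3.484 * 10^(24.9 / 20)
      = 3.484 * 17.579236
      = 61.2461 V

61.2461 V


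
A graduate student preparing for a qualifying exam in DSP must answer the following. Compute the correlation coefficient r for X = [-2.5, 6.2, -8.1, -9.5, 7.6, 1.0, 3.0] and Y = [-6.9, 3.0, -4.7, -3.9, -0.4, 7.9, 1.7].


Pearson correlation coefficient (population):
r = cov(X,Y) / (std(X) * std(Y))
Mean X = -0.3286, Mean Y = -0.4714
Cov(X,Y) = 17.120816
Std(X) = 6.182398, Std(Y) = 4.748147
r = 0.5832

0.5832


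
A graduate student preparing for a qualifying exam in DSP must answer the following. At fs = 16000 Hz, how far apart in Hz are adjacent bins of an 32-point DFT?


DFT frequency resolution:
df = fs / N
   = 16000 / 32
   = 500.0 Hz

500.0 Hz


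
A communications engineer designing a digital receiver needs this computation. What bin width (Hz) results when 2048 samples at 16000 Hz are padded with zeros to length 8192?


Frequency resolution after zero-padding:
N_padded = 2048 * 4 = 8192
df = fs / N_padded
   = 16000 / 8192
   = 1.9531 Hz

1.9531 Hz


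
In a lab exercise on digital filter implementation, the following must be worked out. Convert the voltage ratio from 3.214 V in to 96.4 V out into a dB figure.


Voltage gain in dB:
G = 20 * log10(Vout / Vin)
  = 20 * log10(96.4 / 3.214)
  = 20 * log10(29.993777)
  = 20 * 1.477031
  = 29.54 dB

29.54 dB


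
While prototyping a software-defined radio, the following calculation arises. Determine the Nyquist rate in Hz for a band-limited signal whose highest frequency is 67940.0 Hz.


The Nyquist rate is twice the maximum frequency component.
fs_min = 2 * fmax
      = 2 * 67940.0
      = 135880.0 Hz

135880.0


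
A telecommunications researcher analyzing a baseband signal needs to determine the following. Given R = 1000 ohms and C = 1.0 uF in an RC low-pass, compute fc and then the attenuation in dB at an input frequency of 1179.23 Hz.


Step 1 — cutoff frequency:
fc = 1 / (2*pi*R*C)
C = 1.0 uF = 1e-06 F
fc = 1 / (2*pi*1000*1e-06)
   = 159.155 Hz

Step 2 — magnitude at f = 1179.23 Hz:
|H(f)| = 1 / sqrt(1 + (f/fc)^2)
f/fc = 1179.23 / 159.155 = 7.409318
|H| = 1 / sqrt(1 + 54.897993) = 0.1337525
|H|_dB = 20*log10(0.1337525) = -17.47 dB

fc = 159.155 Hz; |H(1179.23 Hz)| = -17.47 dB


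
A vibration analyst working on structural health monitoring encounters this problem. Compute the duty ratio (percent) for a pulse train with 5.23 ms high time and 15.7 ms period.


Duty cycle as a percentage:
DC = (t_on / T) * 100
   = (5.23 / 15.7) * 100
   = 0.333121 * 100
   = 33.31 %

33.31 %


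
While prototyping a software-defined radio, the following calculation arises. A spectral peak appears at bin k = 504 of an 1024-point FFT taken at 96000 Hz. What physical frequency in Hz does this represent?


Frequency of DFT bin k:
f_k = k * fs / N
    = 504 * 96000 / 1024
    = 48384000 / 1024
    = 47250.0 Hz

47250.0 Hz


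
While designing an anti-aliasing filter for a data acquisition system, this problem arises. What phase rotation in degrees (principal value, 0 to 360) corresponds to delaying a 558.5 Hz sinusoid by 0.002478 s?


Phase shift from frequency and time delay:
phi = 360 * f * t_delay
    = 360 * 558.5 * 0.002478
    = 498.23 degrees
    mod 360 = 138.23 degrees

138.23 degrees


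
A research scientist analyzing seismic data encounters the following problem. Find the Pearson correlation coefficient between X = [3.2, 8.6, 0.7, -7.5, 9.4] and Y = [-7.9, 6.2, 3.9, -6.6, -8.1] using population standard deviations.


Pearson correlation coefficient (population):
r = cov(X,Y) / (std(X) * std(Y))
Mean X = 2.88, Mean Y = -2.5
Cov(X,Y) = 8.026
Std(X) = 6.129078, Std(Y) = 6.228644
r = 0.2102

0.2102


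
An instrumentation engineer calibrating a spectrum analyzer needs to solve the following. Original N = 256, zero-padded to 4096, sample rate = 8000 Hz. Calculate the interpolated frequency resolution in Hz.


Frequency resolution after zero-padding:
N_padded = 256 * 16 = 4096
df = fs / N_padded
   = 8000 / 4096
   = 1.9531 Hz

1.9531 Hz


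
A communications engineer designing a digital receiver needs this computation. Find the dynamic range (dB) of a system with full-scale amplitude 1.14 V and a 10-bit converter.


Dynamic range from full-scale to LSB:
V_min = V_max / 2^bits = 1.14 / 2^10
DR = 20 * log10(V_max / V_min)
   = 20 * log10(2^10)
   = 20 * 10 * log10(2)
   = 60.21 dB

60.21 dB


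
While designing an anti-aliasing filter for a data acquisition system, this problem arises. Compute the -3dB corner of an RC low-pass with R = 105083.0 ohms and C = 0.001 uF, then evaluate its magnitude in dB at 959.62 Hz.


Step 1 — cutoff frequency:
fc = 1 / (2*pi*R*C)
C = 0.001 uF = 1e-09 F
fc = 1 / (2*pi*105083.0*1e-09)
   = 1514.564 Hz

Step 2 — magnitude at f = 959.62 Hz:
|H(f)| = 1 / sqrt(1 + (f/fc)^2)
f/fc = 959.62 / 1514.564 = 0.633595
|H| = 1 / sqrt(1 + 0.401443) = 0.844719
|H|_dB = 20*log10(0.844719) = -1.47 dB

fc = 1514.564 Hz; |H(959.62 Hz)| = -1.47 dB


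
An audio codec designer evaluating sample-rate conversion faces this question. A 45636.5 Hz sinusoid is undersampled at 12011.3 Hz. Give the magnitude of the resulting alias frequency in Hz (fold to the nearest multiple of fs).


Compute the nearest integer multiple of fs to the signal:
n = round(45636.5 / 12011.3) = 4
f_alias = |45636.5 - 4 * 12011.3|
        = |45636.5 - 48045.2|
        = 2408.7 Hz

2408.7


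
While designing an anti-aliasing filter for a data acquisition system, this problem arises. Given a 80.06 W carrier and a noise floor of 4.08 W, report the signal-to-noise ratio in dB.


SNR in decibels:
SNR = 10 * log10(Ps / Pn)
    = 10 * log10(80.06 / 4.08)
    = 10 * log10(19.6225)
    = 10 * 1.2928
    = 12.93 dB

12.93 dB


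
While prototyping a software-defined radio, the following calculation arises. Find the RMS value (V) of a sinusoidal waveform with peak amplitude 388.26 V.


RMS voltage for a sinusoidal waveform:
V_rms = V_peak / sqrt(2)
      = 388.26 / 1.414214
      = 274.541 V

274.541 V


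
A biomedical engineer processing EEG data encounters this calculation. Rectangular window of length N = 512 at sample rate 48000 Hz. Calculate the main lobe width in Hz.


Main lobe width for a rectangular window:
Width = 2 * fs / N
      = 2 * 48000 / 512
      = 96000 / 512
      = 187.5 Hz

187.5 Hz


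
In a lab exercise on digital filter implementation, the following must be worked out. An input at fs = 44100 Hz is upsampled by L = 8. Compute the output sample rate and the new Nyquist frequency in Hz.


Step 1 — output sample rate after interpolation by L:
fs_out = L * fs_in = 8 * 44100 = 352800 Hz

Step 2 — Nyquist frequency of the output stream:
f_Nyq = fs_out / 2 = 352800 / 2 = 176400.0 Hz

fs_out = 352800 Hz; f_Nyquist = 176400.0 Hz


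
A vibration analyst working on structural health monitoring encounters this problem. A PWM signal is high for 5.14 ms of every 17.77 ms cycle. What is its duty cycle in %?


Duty cycle as a percentage:
DC = (t_on / T) * 100
   = (5.14 / 17.77) * 100
   = 0.289252 * 100
   = 28.93 %

28.93 %


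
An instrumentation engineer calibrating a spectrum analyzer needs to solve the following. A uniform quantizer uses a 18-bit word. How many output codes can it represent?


Number of quantization levels = 2^N
= 2^18
= 262144

262144


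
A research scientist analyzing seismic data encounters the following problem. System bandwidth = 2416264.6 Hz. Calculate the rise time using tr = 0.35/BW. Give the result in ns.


Rise time from bandwidth relationship:
tr = 0.35 / BW
   = 0.35 / 2416264.6
   = 1.448516855e-07 s
   = 144.8517 ns

144.8517 ns


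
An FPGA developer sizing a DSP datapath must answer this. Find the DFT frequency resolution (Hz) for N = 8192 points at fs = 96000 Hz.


DFT frequency resolution:
df = fs / N
   = 96000 / 8192
   = 11.7188 Hz

11.7188 Hz


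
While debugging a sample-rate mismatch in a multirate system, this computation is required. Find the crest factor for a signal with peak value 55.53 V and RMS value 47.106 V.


Crest factor is the ratio of peak to RMS:
CF = V_peak / V_rms
   = 55.53 / 47.106
   = 1.1788

1.1788


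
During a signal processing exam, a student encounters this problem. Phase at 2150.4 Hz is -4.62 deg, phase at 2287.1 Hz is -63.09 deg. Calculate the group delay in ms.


Group delay from phase difference:
tau = -d(phi)/d(omega)
d(phi) = -58.47 deg = -1.020494 rad
d(omega) = 2*pi*(2287.1 - 2150.4) = 858.9114 rad/s
tau = -(-1.020494) / 858.9114
    = 1.1881 ms

1.1881 ms


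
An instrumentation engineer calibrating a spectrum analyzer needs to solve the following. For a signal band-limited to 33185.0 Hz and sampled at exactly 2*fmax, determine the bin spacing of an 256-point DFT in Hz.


Step 1 — Nyquist sampling rate:
fs = 2 * fmax = 2 * 33185.0 = 66370.0 Hz

Step 2 — DFT bin spacing:
df = fs / N = 66370.0 / 256 = 259.2578 Hz

259.2578 Hz


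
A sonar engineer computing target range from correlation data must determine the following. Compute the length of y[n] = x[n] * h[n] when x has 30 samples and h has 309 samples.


Linear convolution output length:
L = N + M - 1
  = 30 + 309 - 1
  = 338 samples

338


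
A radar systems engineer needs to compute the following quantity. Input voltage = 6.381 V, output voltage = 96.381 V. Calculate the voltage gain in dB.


Voltage gain in dB:
G = 20 * log10(Vout / Vin)
  = 20 * log10(96.381 / 6.381)
  = 20 * log10(15.104372)
  = 20 * 1.179103
  = 23.58 dB

23.58 dB


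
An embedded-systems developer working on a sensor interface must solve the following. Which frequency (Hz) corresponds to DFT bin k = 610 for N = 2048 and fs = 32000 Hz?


Frequency of DFT bin k:
f_k = k * fs / N
    = 610 * 32000 / 2048
    = 19520000 / 2048
    = 9531.25 Hz

9531.25 Hz


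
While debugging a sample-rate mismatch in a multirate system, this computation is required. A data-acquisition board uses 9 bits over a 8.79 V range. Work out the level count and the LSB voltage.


Step 1 — number of quantization levels:
L = 2^N = 2^9 = 512

Step 2 — LSB step size:
delta = Vfs / L
      = 8.79 / 512
      = 0.01716797 V

Levels = 512; step size = 0.01716797 V


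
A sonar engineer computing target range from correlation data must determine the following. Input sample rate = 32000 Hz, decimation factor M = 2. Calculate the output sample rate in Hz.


Decimation reduces the sample rate:
fs_out = fs_in / M
       = 32000 / 2
       = 16000.0 Hz

16000.0 Hz


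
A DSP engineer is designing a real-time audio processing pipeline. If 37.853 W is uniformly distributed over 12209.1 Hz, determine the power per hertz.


Power spectral density:
PSD = P / BW
    = 37.853 / 12209.1
    = 0.00310039 W/Hz

0.00310039 W/Hz


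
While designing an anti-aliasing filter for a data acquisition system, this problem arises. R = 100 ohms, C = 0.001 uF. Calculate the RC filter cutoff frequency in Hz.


Cutoff frequency of a first-order RC filter:
fc = 1 / (2 * pi * R * C)
C = 0.001 uF = 1e-09 F
fc = 1 / (2 * pi * 100 * 1e-09)
   = 1 / 6.2831853071796e-07
   = 1591549.430919 Hz

1591549.430919 Hz


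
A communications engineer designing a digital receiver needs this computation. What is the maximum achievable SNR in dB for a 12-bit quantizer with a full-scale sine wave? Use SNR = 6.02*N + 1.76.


Theoretical SNR for a full-scale sinusoid:
SNR = 6.02 * N + 1.76
    = 6.02 * 12 + 1.76
    = 72.24 + 1.76
    = 74.0 dB

74.0 dB


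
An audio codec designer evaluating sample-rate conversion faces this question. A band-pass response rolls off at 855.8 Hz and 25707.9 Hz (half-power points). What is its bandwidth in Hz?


Bandwidth is the difference of -3dB frequencies:
BW = f_high - f_low
   = 25707.9 - 855.8
   = 24852.1 Hz

24852.1 Hz


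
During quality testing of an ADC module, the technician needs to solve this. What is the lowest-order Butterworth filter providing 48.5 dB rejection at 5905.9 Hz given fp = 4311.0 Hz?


Butterworth filter order formula:
n = log10(10^(A/10) - 1) / (2 * log10(f_stop/f_pass))
10^(48.5/10) - 1 = 70793.5784
f_stop/f_pass = 5905.9 / 4311.0 = 1.37
n = 17.7385 -> ceil = 18

18


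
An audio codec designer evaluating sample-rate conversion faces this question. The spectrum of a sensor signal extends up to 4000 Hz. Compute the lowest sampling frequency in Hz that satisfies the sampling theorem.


The Nyquist rate is twice the maximum frequency component.
fs_min = 2 * fmax
      = 2 * 4000
      = 8000 Hz

8000


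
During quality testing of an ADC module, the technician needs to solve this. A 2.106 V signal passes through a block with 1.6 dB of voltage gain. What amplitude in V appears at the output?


Output voltage from dB gain:
V_out = V_in * 10^(gain_dB / 20)
      = 2.106 * 10^(1.6 / 20)
      = 2.106 * 1.202264
      = 2.532 V

2.532 V


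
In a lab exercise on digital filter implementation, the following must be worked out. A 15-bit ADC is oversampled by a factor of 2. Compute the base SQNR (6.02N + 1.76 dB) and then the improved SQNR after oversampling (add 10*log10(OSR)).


Step 1 — baseline SQNR at Nyquist:
SQNR_base = 6.02*N + 1.76
          = 6.02*15 + 1.76
          = 92.06 dB

Step 2 — oversampling processing gain:
G = 10*log10(OSR) = 10*log10(2) = 3.01 dB

Step 3 — total:
SQNR_total = 92.06 + 3.01 = 95.07 dB

Base SQNR = 92.06 dB; oversampled SQNR = 95.07 dB


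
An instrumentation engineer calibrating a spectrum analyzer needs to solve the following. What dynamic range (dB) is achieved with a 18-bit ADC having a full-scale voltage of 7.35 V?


Dynamic range from full-scale to LSB:
V_min = V_max / 2^bits = 7.35 / 2^18
DR = 20 * log10(V_max / V_min)
   = 20 * log10(2^18)
   = 20 * 18 * log10(2)
   = 108.37 dB

108.37 dB


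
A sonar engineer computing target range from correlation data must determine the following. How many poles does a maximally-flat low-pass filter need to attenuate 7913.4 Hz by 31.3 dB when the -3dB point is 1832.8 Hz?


Butterworth filter order formula:
n = log10(10^(A/10) - 1) / (2 * log10(f_stop/f_pass))
10^(31.3/10) - 1 = 1347.9629
f_stop/f_pass = 7913.4 / 1832.8 = 4.3177
n = 2.4634 -> ceil = 3

3


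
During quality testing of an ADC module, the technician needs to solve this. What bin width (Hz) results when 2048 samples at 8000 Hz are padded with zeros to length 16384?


Frequency resolution after zero-padding:
N_padded = 2048 * 8 = 16384
df = fs / N_padded
   = 8000 / 16384
   = 0.4883 Hz

0.4883 Hz


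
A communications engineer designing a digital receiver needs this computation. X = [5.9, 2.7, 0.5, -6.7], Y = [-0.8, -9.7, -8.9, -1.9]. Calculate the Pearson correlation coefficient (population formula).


Pearson correlation coefficient (population):
r = cov(X,Y) / (std(X) * std(Y))
Mean X = 0.6, Mean Y = -5.325
Cov(X,Y) = -2.4625
Std(X) = 4.631414, Std(Y) = 4.003982
r = -0.1328

-0.1328


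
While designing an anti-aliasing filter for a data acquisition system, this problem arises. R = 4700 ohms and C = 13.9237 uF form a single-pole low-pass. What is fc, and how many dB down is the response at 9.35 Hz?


Step 1 — cutoff frequency:
fc = 1 / (2*pi*R*C)
C = 13.9237 uF = 1.39237e-05 F
fc = 1 / (2*pi*4700*1.39237e-05)
   = 2.43202 Hz

Step 2 — magnitude at f = 9.35 Hz:
|H(f)| = 1 / sqrt(1 + (f/fc)^2)
f/fc = 9.35 / 2.43202 = 3.844541
|H| = 1 / sqrt(1 + 14.780496) = 0.2517327
|H|_dB = 20*log10(0.2517327) = -11.98 dB

fc = 2.43202 Hz; |H(9.35 Hz)| = -11.98 dB


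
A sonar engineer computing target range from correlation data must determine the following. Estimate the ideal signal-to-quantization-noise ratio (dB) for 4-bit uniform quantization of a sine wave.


Theoretical SNR for a full-scale sinusoid:
SNR = 6.02 * N + 1.76
    = 6.02 * 4 + 1.76
    = 24.08 + 1.76
    = 25.84 dB

25.84 dB


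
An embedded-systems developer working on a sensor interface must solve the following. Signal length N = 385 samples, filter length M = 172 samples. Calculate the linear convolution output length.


Linear convolution output length:
L = N + M - 1
  = 385 + 172 - 1
  = 556 samples

556


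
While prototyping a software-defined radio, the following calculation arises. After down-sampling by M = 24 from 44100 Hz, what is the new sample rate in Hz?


Decimation reduces the sample rate:
fs_out = fs_in / M
       = 44100 / 24
       = 1837.5 Hz

1837.5 Hz


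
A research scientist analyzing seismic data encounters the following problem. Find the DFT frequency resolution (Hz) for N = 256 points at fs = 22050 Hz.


DFT frequency resolution:
df = fs / N
   = 22050 / 256
   = 86.1328 Hz

86.1328 Hz


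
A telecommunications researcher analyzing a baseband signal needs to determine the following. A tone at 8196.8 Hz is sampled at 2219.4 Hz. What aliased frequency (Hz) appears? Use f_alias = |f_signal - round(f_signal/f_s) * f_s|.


Compute the nearest integer multiple of fs to the signal:
n = round(8196.8 / 2219.4) = 4
f_alias = |8196.8 - 4 * 2219.4|
        = |8196.8 - 8877.6|
        = 680.8 Hz

680.8


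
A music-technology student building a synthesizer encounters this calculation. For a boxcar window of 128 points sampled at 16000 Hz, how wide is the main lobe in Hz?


Main lobe width for a rectangular window:
Width = 2 * fs / N
      = 2 * 16000 / 128
      = 32000 / 128
      = 250.0 Hz

250.0 Hz


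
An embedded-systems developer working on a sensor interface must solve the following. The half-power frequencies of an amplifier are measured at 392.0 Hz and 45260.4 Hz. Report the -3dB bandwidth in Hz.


Bandwidth is the difference of -3dB frequencies:
BW = f_high - f_low
   = 45260.4 - 392.0
   = 44868.4 Hz

44868.4 Hz


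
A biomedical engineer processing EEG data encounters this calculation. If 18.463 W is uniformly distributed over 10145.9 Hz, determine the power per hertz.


Power spectral density:
PSD = P / BW
    = 18.463 / 10145.9
    = 0.00181975 W/Hz

0.00181975 W/Hz


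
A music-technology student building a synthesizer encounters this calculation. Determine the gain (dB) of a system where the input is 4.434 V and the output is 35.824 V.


Voltage gain in dB:
G = 20 * log10(Vout / Vin)
  = 20 * log10(35.824 / 4.434)
  = 20 * log10(8.079387)
  = 20 * 0.907378
  = 18.15 dB

18.15 dB


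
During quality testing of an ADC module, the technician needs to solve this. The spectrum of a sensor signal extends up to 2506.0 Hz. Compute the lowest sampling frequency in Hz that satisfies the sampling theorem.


The Nyquist rate is twice the maximum frequency component.
fs_min = 2 * fmax
      = 2 * 2506.0
      = 5012.0 Hz

5012.0


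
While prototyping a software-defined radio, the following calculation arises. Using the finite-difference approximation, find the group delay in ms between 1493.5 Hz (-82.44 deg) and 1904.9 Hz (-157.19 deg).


Group delay from phase difference:
tau = -d(phi)/d(omega)
d(phi) = -74.75 deg = -1.304634 rad
d(omega) = 2*pi*(1904.9 - 1493.5) = 2584.9024 rad/s
tau = -(-1.304634) / 2584.9024
    = 0.5047 ms

0.5047 ms


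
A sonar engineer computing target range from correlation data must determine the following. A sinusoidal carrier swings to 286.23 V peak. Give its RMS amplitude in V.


RMS voltage for a sinusoidal waveform:
V_rms = V_peak / sqrt(2)
      = 286.23 / 1.414214
      = 202.395 V

202.395 V


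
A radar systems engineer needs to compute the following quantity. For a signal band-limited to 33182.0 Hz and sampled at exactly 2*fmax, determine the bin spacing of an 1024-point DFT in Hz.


Step 1 — Nyquist sampling rate:
fs = 2 * fmax = 2 * 33182.0 = 66364.0 Hz

Step 2 — DFT bin spacing:
df = fs / N = 66364.0 / 1024 = 64.8086 Hz

64.8086 Hz


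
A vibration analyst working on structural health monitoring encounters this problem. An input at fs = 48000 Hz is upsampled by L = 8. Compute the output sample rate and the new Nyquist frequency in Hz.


Step 1 — output sample rate after interpolation by L:
fs_out = L * fs_in = 8 * 48000 = 384000 Hz

Step 2 — Nyquist frequency of the output stream:
f_Nyq = fs_out / 2 = 384000 / 2 = 192000.0 Hz

fs_out = 384000 Hz; f_Nyquist = 192000.0 Hz


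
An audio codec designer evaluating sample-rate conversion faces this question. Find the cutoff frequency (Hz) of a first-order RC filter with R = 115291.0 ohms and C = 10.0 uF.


Cutoff frequency of a first-order RC filter:
fc = 1 / (2 * pi * R * C)
C = 10.0 uF = 1e-05 F
fc = 1 / (2 * pi * 115291.0 * 1e-05)
   = 1 / 7.2439471725004
   = 0.138046 Hz

0.138046 Hz


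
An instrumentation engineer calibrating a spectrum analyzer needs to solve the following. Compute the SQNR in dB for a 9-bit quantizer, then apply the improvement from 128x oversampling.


Step 1 — baseline SQNR at Nyquist:
SQNR_base = 6.02*N + 1.76
          = 6.02*9 + 1.76
          = 55.94 dB

Step 2 — oversampling processing gain:
G = 10*log10(OSR) = 10*log10(128) = 21.07 dB

Step 3 — total:
SQNR_total = 55.94 + 21.07 = 77.01 dB

Base SQNR = 55.94 dB; oversampled SQNR = 77.01 dB


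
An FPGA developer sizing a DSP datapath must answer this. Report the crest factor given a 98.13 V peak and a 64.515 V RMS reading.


Crest factor is the ratio of peak to RMS:
CF = V_peak / V_rms
   = 98.13 / 64.515
   = 1.521

1.521


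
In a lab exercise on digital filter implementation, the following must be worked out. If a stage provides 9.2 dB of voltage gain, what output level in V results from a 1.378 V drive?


Output voltage from dB gain:
V_out = V_in * 10^(gain_dB / 20)
      = 1.378 * 10^(9.2 / 20)
      = 1.378 * 2.884032
      = 3.9742 V

3.9742 V


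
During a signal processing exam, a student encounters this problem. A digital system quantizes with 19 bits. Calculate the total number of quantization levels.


Number of quantization levels = 2^N
= 2^19
= 524288

524288


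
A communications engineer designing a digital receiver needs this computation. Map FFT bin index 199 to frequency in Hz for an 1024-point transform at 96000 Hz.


Frequency of DFT bin k:
f_k = k * fs / N
    = 199 * 96000 / 1024
    = 19104000 / 1024
    = 18656.25 Hz

18656.25 Hz


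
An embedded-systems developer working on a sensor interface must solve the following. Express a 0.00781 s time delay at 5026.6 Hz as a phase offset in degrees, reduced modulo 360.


Phase shift from frequency and time delay:
phi = 360 * f * t_delay
    = 360 * 5026.6 * 0.00781
    = 14132.79 degrees
    mod 360 = 92.79 degrees

92.79 degrees


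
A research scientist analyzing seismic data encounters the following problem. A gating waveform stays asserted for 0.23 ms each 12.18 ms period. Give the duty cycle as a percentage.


Duty cycle as a percentage:
DC = (t_on / T) * 100
   = (0.23 / 12.18) * 100
   = 0.018883 * 100
   = 1.89 %

1.89 %


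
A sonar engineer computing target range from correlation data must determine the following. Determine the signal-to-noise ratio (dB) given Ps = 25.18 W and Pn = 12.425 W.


SNR in decibels:
SNR = 10 * log10(Ps / Pn)
    = 10 * log10(25.18 / 12.425)
    = 10 * log10(2.0266)
    = 10 * 0.3068
    = 3.07 dB

3.07 dB


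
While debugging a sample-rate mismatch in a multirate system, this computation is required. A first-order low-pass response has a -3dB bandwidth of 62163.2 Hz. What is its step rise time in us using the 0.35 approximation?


Rise time from bandwidth relationship:
tr = 0.35 / BW
   = 0.35 / 62163.2
   = 5.63034078e-06 s
   = 5.6303 us

5.6303 us


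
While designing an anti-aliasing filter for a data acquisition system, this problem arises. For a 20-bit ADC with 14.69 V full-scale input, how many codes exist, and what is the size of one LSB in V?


Step 1 — number of quantization levels:
L = 2^N = 2^20 = 1048576

Step 2 — LSB step size:
delta = Vfs / L
      = 14.69 / 1048576
      = 1.401e-05 V

Levels = 1048576; step size = 1.401e-05 V


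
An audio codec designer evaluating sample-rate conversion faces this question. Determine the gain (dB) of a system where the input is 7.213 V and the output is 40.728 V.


Voltage gain in dB:
G = 20 * log10(Vout / Vin)
  = 20 * log10(40.728 / 7.213)
  = 20 * log10(5.646472)
  = 20 * 0.751777
  = 15.04 dB

15.04 dB


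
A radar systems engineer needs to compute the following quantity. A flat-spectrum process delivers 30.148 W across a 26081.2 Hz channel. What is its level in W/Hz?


Power spectral density:
PSD = P / BW
    = 30.148 / 26081.2
    = 0.00115593 W/Hz

0.00115593 W/Hz


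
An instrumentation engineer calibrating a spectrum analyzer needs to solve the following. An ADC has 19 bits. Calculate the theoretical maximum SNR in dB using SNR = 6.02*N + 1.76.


Theoretical SNR for a full-scale sinusoid:
SNR = 6.02 * N + 1.76
    = 6.02 * 19 + 1.76
    = 114.38 + 1.76
    = 116.14 dB

116.14 dB


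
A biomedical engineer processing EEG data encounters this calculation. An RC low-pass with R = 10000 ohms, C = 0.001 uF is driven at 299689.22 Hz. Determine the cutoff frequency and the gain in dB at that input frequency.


Step 1 — cutoff frequency:
fc = 1 / (2*pi*R*C)
C = 0.001 uF = 1e-09 F
fc = 1 / (2*pi*10000*1e-09)
   = 15915.494 Hz

Step 2 — magnitude at f = 299689.22 Hz:
|H(f)| = 1 / sqrt(1 + (f/fc)^2)
f/fc = 299689.22 / 15915.494 = 18.830029
|H| = 1 / sqrt(1 + 354.569992) = 0.0530319
|H|_dB = 20*log10(0.0530319) = -25.51 dB

fc = 15915.494 Hz; |H(299689.22 Hz)| = -25.51 dB


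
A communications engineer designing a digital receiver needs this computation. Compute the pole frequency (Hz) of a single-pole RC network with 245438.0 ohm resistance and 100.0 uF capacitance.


Cutoff frequency of a first-order RC filter:
fc = 1 / (2 * pi * R * C)
C = 100.0 uF = 0.0001 F
fc = 1 / (2 * pi * 245438.0 * 0.0001)
   = 1 / 154.21324354235
   = 0.006485 Hz

0.006485 Hz


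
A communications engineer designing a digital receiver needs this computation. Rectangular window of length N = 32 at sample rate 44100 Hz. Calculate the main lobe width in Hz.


Main lobe width for a rectangular window:
Width = 2 * fs / N
      = 2 * 44100 / 32
      = 88200 / 32
      = 2756.25 Hz

2756.25 Hz


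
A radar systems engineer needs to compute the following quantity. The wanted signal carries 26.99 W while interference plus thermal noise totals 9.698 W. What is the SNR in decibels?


SNR in decibels:
SNR = 10 * log10(Ps / Pn)
    = 10 * log10(26.99 / 9.698)
    = 10 * log10(2.783)
    = 10 * 0.4445
    = 4.45 dB

4.45 dB


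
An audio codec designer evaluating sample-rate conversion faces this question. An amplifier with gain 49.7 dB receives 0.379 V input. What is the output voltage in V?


Output voltage from dB gain:
V_out = V_in * 10^(gain_dB / 20)
      = 0.379 * 10^(49.7 / 20)
      = 0.379 * 305.492111
      = 115.7815 V

115.7815 V
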